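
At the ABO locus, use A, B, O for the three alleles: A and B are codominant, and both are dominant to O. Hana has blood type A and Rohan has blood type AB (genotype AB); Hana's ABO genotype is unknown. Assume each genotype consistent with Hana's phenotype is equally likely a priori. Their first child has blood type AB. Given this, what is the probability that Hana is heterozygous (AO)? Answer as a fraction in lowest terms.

Possible genotypes: Hana ∈ {AA, AO}; Rohan ∈ {AB}.
Weight each parental genotype pair by prior × P(type-AB child):
  AA × AB: posterior weight 2/3.
  AO × AB: posterior weight 1/3.
Sum the posterior weight over pairs where Hana is AO: 1/3.

1/3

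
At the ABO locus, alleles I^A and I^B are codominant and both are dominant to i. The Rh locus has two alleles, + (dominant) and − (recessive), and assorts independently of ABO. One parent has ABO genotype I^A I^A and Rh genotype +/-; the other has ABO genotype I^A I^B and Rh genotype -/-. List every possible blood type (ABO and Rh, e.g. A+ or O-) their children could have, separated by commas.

Gametes from I^A I^A × I^A I^B give offspring ABO genotypes I^A I^A, I^A I^B, i.e. phenotypes A, AB.
Rh cross +/- × -/- → phenotypes Rh+, Rh-.
Combining independently: A+, A-, AB+, AB-.

A+, A-, AB+, AB-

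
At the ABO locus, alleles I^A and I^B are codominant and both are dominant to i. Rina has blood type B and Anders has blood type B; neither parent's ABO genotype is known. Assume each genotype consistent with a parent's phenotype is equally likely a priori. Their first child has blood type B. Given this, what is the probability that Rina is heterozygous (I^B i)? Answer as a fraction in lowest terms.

7/15

Possible genotypes: Rina ∈ {I^B I^B, I^B i}; Anders ∈ {I^B I^B, I^B i}.
Weight each parental genotype pair by prior × P(type-B child):
  I^B I^B × I^B I^B: posterior weight 4/15.
  I^B I^B × I^B i: posterior weight 4/15.
  I^B i × I^B I^B: posterior weight 4/15.
  I^B i × I^B i: posterior weight 1/5.
Sum the posterior weight over pairs where Rina is I^B i: 7/15.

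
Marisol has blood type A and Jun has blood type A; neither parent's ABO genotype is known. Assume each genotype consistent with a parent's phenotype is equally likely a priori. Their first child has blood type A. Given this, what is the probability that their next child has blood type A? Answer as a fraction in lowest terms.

19/20

Possible genotypes: Marisol ∈ {I^A I^A, I^A i}; Jun ∈ {I^A I^A, I^A i}.
Weight each parental genotype pair by prior × P(type-A child):
  I^A I^A × I^A I^A: posterior weight 4/15; P(next child type A) = 1.
  I^A I^A × I^A i: posterior weight 4/15; P(next child type A) = 1.
  I^A i × I^A I^A: posterior weight 4/15; P(next child type A) = 1.
  I^A i × I^A i: posterior weight 1/5; P(next child type A) = 3/4.
Weighted sum = 19/20.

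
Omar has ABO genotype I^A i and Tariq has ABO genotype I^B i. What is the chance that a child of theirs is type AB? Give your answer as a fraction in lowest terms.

ABO cross I^A i × I^B i → offspring phenotypes: 1/4 O, 1/4 A, 1/4 B, 1/4 AB.
So P(type AB) = 1/4.

1/4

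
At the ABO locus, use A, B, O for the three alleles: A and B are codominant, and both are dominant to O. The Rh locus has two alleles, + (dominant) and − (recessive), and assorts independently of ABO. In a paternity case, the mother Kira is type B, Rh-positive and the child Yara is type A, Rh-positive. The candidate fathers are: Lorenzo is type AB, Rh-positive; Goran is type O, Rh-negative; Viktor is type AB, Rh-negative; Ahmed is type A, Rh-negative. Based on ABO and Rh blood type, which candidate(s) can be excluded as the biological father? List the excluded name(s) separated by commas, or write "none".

Goran

A candidate is excluded only if no genotype consistent with his phenotype could produce a type A, Rh-positive child with a type B, Rh-positive mother.
Goran (type O, Rh-): no genotype consistent with that phenotype can produce a type-A Rh+ child with a type-B mother.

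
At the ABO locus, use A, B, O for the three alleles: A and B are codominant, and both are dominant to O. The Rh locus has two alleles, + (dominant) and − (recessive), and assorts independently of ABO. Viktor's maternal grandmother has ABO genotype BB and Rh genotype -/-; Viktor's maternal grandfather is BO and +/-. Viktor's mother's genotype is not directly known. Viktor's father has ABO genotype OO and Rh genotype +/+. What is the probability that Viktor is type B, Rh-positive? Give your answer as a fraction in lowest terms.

Viktor's mother's ABO genotype from BB × BO: 1/2 BB, 1/2 BO.
Crossing each possibility with the father OO and summing P(type B): 1/2·1 + 1/2·1/2 = 3/4.
Similarly for Rh via the mother's Rh distribution: P(Rh+) = 1.
Independent loci: 3/4 × 1 = 3/4.

3/4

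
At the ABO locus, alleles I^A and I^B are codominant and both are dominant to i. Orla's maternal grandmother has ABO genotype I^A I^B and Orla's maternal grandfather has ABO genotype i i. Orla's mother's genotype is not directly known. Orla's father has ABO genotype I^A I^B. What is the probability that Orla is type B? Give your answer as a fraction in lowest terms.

3/8

Orla's mother's ABO genotype from I^A I^B × i i: 1/2 I^A i, 1/2 I^B i.
Crossing each possibility with the father I^A I^B and summing P(type B): 1/2·1/4 + 1/2·1/2 = 3/8.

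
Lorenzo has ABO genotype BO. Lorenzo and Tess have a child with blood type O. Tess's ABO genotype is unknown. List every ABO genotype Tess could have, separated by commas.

AO, BO, OO

For each candidate genotype of Tess, check whether crossing it with BO can produce every observed child phenotype.
  AA → possible child types {A, AB} ✗
  AB → possible child types {A, B, AB} ✗
  AO → possible child types {O, A, B, AB} ✓
  BB → possible child types {B} ✗
  BO → possible child types {O, B} ✓
  OO → possible child types {O, B} ✓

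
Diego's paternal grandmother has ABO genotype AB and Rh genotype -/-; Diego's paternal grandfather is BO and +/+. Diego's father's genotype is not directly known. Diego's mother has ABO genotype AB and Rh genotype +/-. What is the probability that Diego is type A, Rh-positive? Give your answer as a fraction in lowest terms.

Diego's father's ABO genotype from AB × BO: 1/4 AB, 1/4 AO, 1/4 BB, 1/4 BO.
Crossing each possibility with the mother AB and summing P(type A): 1/4·1/4 + 1/4·1/2 + 1/4·0 + 1/4·1/4 = 1/4.
Similarly for Rh via the father's Rh distribution: P(Rh+) = 3/4.
Independent loci: 1/4 × 3/4 = 3/16.

3/16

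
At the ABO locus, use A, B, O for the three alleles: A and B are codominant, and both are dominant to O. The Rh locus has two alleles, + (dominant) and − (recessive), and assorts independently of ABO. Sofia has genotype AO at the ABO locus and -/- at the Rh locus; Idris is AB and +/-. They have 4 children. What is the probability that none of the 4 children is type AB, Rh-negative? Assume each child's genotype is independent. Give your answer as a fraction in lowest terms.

2401/4096

ABO cross AO × AB → 1/2 A, 1/4 B, 1/4 AB.
Rh cross -/- × +/- → 1/2 Rh+, 1/2 Rh-; so P(type AB, Rh-negative) = 1/4 × 1/2 = 1/8 per child.
P(not type AB, Rh-negative) = 7/8 for one child; (7/8)^4 = 2401/4096.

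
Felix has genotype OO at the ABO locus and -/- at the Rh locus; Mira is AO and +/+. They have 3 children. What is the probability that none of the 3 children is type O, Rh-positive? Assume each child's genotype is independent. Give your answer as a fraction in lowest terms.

ABO cross OO × AO → 1/2 O, 1/2 A.
Rh cross -/- × +/+ → 1 Rh+; so P(type O, Rh-positive) = 1/2 × 1 = 1/2 per child.
P(not type O, Rh-positive) = 1/2 for one child; (1/2)^3 = 1/8.

1/8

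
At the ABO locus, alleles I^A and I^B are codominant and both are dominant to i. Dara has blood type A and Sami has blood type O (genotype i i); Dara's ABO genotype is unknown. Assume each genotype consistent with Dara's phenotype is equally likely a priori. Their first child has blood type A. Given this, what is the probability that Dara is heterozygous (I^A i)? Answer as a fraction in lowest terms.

Possible genotypes: Dara ∈ {I^A I^A, I^A i}; Sami ∈ {i i}.
Weight each parental genotype pair by prior × P(type-A child):
  I^A I^A × i i: posterior weight 2/3.
  I^A i × i i: posterior weight 1/3.
Sum the posterior weight over pairs where Dara is I^A i: 1/3.

1/3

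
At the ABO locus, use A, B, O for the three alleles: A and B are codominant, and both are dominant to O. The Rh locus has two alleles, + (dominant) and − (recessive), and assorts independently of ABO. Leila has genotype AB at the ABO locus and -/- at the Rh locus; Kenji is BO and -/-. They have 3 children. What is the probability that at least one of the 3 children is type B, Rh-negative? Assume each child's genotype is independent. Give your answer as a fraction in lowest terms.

ABO cross AB × BO → 1/4 A, 1/2 B, 1/4 AB.
Rh cross -/- × -/- → 1 Rh-; so P(type B, Rh-negative) = 1/2 × 1 = 1/2 per child.
P(none) = (1/2)^3 = 1/8; P(at least one) = 1 − 1/8 = 7/8.

7/8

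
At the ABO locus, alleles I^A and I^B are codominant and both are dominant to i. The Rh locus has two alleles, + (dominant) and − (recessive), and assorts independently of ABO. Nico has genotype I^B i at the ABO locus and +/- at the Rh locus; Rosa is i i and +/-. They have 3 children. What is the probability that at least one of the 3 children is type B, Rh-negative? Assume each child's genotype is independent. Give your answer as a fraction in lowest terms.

169/512

ABO cross I^B i × i i → 1/2 O, 1/2 B.
Rh cross +/- × +/- → 3/4 Rh+, 1/4 Rh-; so P(type B, Rh-negative) = 1/2 × 1/4 = 1/8 per child.
P(none) = (7/8)^3 = 343/512; P(at least one) = 1 − 343/512 = 169/512.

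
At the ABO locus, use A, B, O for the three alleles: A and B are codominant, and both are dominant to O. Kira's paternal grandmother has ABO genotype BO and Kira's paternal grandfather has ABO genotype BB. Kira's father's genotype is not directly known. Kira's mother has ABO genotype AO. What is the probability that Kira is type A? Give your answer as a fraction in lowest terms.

Kira's father's ABO genotype from BO × BB: 1/2 BB, 1/2 BO.
Crossing each possibility with the mother AO and summing P(type A): 1/2·0 + 1/2·1/4 = 1/8.

1/8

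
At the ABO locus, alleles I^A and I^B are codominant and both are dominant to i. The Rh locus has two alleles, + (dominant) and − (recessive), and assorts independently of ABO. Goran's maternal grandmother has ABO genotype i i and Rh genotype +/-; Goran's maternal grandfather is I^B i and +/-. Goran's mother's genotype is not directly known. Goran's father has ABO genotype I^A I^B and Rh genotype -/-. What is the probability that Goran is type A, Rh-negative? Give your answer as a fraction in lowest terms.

Goran's mother's ABO genotype from i i × I^B i: 1/2 I^B i, 1/2 i i.
Crossing each possibility with the father I^A I^B and summing P(type A): 1/2·1/4 + 1/2·1/2 = 3/8.
Similarly for Rh via the mother's Rh distribution: P(Rh-) = 1/2.
Independent loci: 3/8 × 1/2 = 3/16.

3/16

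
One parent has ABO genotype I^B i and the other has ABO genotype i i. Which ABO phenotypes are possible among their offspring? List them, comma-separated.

Gametes from I^B i × i i give offspring ABO genotypes I^B i, i i, i.e. phenotypes O, B.

O, B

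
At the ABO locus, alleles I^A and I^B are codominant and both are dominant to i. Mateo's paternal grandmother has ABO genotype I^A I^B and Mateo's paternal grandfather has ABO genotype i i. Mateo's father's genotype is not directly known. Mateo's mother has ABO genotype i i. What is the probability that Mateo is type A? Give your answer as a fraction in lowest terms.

1/4

Mateo's father's ABO genotype from I^A I^B × i i: 1/2 I^A i, 1/2 I^B i.
Crossing each possibility with the mother i i and summing P(type A): 1/2·1/2 + 1/2·0 = 1/4.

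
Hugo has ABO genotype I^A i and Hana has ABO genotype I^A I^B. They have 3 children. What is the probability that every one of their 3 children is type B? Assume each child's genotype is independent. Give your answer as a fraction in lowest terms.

ABO cross I^A i × I^A I^B → 1/2 A, 1/4 B, 1/4 AB.
So P(type B) = 1/4 per child.
All 3 independent: (1/4)^3 = 1/64.

1/64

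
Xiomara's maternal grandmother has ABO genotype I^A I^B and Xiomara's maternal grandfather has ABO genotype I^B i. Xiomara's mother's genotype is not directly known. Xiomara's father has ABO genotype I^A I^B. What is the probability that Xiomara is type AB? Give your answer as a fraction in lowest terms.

Xiomara's mother's ABO genotype from I^A I^B × I^B i: 1/4 I^A I^B, 1/4 I^A i, 1/4 I^B I^B, 1/4 I^B i.
Crossing each possibility with the father I^A I^B and summing P(type AB): 1/4·1/2 + 1/4·1/4 + 1/4·1/2 + 1/4·1/4 = 3/8.

3/8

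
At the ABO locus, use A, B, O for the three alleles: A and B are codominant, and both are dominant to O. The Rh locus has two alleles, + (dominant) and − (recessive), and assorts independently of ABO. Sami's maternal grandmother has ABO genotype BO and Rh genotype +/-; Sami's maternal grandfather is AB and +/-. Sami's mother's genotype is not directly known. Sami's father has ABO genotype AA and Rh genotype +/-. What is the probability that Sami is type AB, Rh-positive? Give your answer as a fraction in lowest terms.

Sami's mother's ABO genotype from BO × AB: 1/4 AB, 1/4 AO, 1/4 BB, 1/4 BO.
Crossing each possibility with the father AA and summing P(type AB): 1/4·1/2 + 1/4·0 + 1/4·1 + 1/4·1/2 = 1/2.
Similarly for Rh via the mother's Rh distribution: P(Rh+) = 3/4.
Independent loci: 1/2 × 3/4 = 3/8.

3/8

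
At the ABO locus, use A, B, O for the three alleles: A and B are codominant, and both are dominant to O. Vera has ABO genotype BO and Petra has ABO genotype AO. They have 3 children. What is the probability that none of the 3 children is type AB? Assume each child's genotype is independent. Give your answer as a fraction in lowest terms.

ABO cross BO × AO → 1/4 O, 1/4 A, 1/4 B, 1/4 AB.
So P(type AB) = 1/4 per child.
P(not type AB) = 3/4 for one child; (3/4)^3 = 27/64.

27/64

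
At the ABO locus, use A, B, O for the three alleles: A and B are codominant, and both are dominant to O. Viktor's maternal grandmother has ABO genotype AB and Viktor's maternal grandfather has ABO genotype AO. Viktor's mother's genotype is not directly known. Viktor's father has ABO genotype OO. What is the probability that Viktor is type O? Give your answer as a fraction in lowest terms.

Viktor's mother's ABO genotype from AB × AO: 1/4 AA, 1/4 AB, 1/4 AO, 1/4 BO.
Crossing each possibility with the father OO and summing P(type O): 1/4·0 + 1/4·0 + 1/4·1/2 + 1/4·1/2 = 1/4.

1/4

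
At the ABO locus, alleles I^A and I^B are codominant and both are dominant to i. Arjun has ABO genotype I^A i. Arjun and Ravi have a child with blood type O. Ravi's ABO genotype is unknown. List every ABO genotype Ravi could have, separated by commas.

I^A i, I^B i, i i

For each candidate genotype of Ravi, check whether crossing it with I^A i can produce every observed child phenotype.
  I^A I^A → possible child types {A} ✗
  I^A I^B → possible child types {A, B, AB} ✗
  I^A i → possible child types {O, A} ✓
  I^B I^B → possible child types {B, AB} ✗
  I^B i → possible child types {O, A, B, AB} ✓
  i i → possible child types {O, A} ✓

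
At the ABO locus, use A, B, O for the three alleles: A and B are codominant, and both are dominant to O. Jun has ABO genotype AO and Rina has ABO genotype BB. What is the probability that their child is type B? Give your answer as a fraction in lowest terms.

ABO cross AO × BB → offspring phenotypes: 1/2 B, 1/2 AB.
So P(type B) = 1/2.

1/2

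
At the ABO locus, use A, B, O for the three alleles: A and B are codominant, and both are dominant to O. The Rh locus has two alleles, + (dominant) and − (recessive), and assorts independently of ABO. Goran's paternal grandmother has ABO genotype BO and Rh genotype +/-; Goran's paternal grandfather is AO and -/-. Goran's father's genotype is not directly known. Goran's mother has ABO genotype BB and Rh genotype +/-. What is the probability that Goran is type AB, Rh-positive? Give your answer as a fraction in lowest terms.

Goran's father's ABO genotype from BO × AO: 1/4 AB, 1/4 AO, 1/4 BO, 1/4 OO.
Crossing each possibility with the mother BB and summing P(type AB): 1/4·1/2 + 1/4·1/2 + 1/4·0 + 1/4·0 = 1/4.
Similarly for Rh via the father's Rh distribution: P(Rh+) = 5/8.
Independent loci: 1/4 × 5/8 = 5/32.

5/32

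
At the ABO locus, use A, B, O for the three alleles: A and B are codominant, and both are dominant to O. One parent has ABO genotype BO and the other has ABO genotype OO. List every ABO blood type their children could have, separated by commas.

O, B

Gametes from BO × OO give offspring ABO genotypes BO, OO, i.e. phenotypes O, B.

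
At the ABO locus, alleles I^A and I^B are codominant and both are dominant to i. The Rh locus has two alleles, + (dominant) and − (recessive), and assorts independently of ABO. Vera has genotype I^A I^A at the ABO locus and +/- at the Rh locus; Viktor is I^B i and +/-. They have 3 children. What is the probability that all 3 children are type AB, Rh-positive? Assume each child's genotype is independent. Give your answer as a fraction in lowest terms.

27/512

ABO cross I^A I^A × I^B i → 1/2 A, 1/2 AB.
Rh cross +/- × +/- → 3/4 Rh+, 1/4 Rh-; so P(type AB, Rh-positive) = 1/2 × 3/4 = 3/8 per child.
All 3 independent: (3/8)^3 = 27/512.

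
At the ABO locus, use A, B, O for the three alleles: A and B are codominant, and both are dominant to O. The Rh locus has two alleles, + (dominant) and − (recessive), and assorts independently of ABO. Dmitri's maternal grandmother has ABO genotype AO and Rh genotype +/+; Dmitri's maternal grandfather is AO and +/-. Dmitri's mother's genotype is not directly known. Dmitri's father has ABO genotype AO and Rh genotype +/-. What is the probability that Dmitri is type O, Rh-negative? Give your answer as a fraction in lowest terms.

Dmitri's mother's ABO genotype from AO × AO: 1/4 AA, 1/2 AO, 1/4 OO.
Crossing each possibility with the father AO and summing P(type O): 1/4·0 + 1/2·1/4 + 1/4·1/2 = 1/4.
Similarly for Rh via the mother's Rh distribution: P(Rh-) = 1/8.
Independent loci: 1/4 × 1/8 = 1/32.

1/32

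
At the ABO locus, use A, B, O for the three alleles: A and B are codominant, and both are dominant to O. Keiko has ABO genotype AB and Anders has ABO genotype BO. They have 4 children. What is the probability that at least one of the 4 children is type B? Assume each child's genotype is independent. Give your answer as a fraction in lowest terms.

ABO cross AB × BO → 1/4 A, 1/2 B, 1/4 AB.
So P(type B) = 1/2 per child.
P(none) = (1/2)^4 = 1/16; P(at least one) = 1 − 1/16 = 15/16.

15/16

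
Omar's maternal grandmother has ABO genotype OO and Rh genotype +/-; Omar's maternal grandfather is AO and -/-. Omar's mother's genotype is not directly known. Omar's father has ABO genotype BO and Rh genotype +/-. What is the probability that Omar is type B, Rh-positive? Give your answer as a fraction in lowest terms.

15/64

Omar's mother's ABO genotype from OO × AO: 1/2 AO, 1/2 OO.
Crossing each possibility with the father BO and summing P(type B): 1/2·1/4 + 1/2·1/2 = 3/8.
Similarly for Rh via the mother's Rh distribution: P(Rh+) = 5/8.
Independent loci: 3/8 × 5/8 = 15/64.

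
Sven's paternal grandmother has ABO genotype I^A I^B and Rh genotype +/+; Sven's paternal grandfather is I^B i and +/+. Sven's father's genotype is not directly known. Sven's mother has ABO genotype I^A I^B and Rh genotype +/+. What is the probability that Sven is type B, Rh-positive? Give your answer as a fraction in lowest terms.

Sven's father's ABO genotype from I^A I^B × I^B i: 1/4 I^A I^B, 1/4 I^A i, 1/4 I^B I^B, 1/4 I^B i.
Crossing each possibility with the mother I^A I^B and summing P(type B): 1/4·1/4 + 1/4·1/4 + 1/4·1/2 + 1/4·1/2 = 3/8.
Similarly for Rh via the father's Rh distribution: P(Rh+) = 1.
Independent loci: 3/8 × 1 = 3/8.

3/8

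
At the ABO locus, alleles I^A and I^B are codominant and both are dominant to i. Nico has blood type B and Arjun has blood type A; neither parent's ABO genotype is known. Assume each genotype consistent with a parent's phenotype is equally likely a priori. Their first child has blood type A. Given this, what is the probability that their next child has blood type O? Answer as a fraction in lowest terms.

1/12

Possible genotypes: Nico ∈ {I^B I^B, I^B i}; Arjun ∈ {I^A I^A, I^A i}.
Weight each parental genotype pair by prior × P(type-A child):
  I^B i × I^A I^A: posterior weight 2/3; P(next child type O) = 0.
  I^B i × I^A i: posterior weight 1/3; P(next child type O) = 1/4.
Weighted sum = 1/12.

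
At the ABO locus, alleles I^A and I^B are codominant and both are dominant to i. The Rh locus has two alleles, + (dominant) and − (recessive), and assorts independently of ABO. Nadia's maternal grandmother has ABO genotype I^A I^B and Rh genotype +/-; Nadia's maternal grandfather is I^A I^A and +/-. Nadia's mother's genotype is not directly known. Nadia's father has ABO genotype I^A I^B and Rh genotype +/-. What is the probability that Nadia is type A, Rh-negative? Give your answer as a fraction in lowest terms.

3/32

Nadia's mother's ABO genotype from I^A I^B × I^A I^A: 1/2 I^A I^A, 1/2 I^A I^B.
Crossing each possibility with the father I^A I^B and summing P(type A): 1/2·1/2 + 1/2·1/4 = 3/8.
Similarly for Rh via the mother's Rh distribution: P(Rh-) = 1/4.
Independent loci: 3/8 × 1/4 = 3/32.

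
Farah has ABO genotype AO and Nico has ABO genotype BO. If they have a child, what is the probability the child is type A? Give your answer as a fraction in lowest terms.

ABO cross AO × BO → offspring phenotypes: 1/4 O, 1/4 A, 1/4 B, 1/4 AB.
So P(type A) = 1/4.

1/4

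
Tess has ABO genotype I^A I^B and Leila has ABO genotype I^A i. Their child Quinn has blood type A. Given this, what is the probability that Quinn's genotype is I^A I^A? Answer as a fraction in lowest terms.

Cross I^A I^B × I^A i → 1/4 I^A I^A, 1/4 I^A I^B, 1/4 I^A i, 1/4 I^B i.
Type-A genotypes among offspring: I^A I^A (1/4), I^A i (1/4); total 1/2.
P(I^A I^A | type A) = (1/4) / (1/2) = 1/2.

1/2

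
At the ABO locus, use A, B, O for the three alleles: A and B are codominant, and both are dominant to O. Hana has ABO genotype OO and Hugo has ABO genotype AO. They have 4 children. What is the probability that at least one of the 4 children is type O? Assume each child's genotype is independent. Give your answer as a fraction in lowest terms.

ABO cross OO × AO → 1/2 O, 1/2 A.
So P(type O) = 1/2 per child.
P(none) = (1/2)^4 = 1/16; P(at least one) = 1 − 1/16 = 15/16.

15/16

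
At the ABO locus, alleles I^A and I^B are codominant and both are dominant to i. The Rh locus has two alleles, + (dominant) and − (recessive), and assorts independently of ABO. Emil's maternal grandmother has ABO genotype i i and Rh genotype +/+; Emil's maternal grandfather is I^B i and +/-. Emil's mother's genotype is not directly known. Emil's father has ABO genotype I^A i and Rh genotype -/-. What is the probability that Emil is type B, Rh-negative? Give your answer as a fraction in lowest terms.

1/32

Emil's mother's ABO genotype from i i × I^B i: 1/2 I^B i, 1/2 i i.
Crossing each possibility with the father I^A i and summing P(type B): 1/2·1/4 + 1/2·0 = 1/8.
Similarly for Rh via the mother's Rh distribution: P(Rh-) = 1/4.
Independent loci: 1/8 × 1/4 = 1/32.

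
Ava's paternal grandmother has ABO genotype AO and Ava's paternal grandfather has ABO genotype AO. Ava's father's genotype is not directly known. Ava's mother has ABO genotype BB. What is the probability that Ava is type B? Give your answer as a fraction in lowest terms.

1/2

Ava's father's ABO genotype from AO × AO: 1/4 AA, 1/2 AO, 1/4 OO.
Crossing each possibility with the mother BB and summing P(type B): 1/4·0 + 1/2·1/2 + 1/4·1 = 1/2.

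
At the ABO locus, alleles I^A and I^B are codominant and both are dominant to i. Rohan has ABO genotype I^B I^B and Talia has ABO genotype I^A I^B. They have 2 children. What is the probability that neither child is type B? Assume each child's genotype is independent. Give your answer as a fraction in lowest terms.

1/4

ABO cross I^B I^B × I^A I^B → 1/2 B, 1/2 AB.
So P(type B) = 1/2 per child.
P(not type B) = 1/2 for one child; (1/2)^2 = 1/4.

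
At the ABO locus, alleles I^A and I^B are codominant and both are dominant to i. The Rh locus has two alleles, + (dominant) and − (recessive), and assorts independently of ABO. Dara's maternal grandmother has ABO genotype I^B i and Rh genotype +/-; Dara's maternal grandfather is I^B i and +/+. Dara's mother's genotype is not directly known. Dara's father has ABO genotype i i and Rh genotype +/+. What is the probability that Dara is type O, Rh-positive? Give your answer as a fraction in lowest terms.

1/2

Dara's mother's ABO genotype from I^B i × I^B i: 1/4 I^B I^B, 1/2 I^B i, 1/4 i i.
Crossing each possibility with the father i i and summing P(type O): 1/4·0 + 1/2·1/2 + 1/4·1 = 1/2.
Similarly for Rh via the mother's Rh distribution: P(Rh+) = 1.
Independent loci: 1/2 × 1 = 1/2.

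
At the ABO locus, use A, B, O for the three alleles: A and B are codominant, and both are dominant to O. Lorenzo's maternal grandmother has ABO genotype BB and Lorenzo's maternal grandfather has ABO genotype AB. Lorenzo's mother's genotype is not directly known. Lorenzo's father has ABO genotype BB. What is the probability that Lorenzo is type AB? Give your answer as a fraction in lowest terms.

1/4

Lorenzo's mother's ABO genotype from BB × AB: 1/2 AB, 1/2 BB.
Crossing each possibility with the father BB and summing P(type AB): 1/2·1/2 + 1/2·0 = 1/4.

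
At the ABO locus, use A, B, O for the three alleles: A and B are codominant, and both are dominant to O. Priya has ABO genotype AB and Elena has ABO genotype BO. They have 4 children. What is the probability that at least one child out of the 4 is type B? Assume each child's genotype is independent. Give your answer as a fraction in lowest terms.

ABO cross AB × BO → 1/4 A, 1/2 B, 1/4 AB.
So P(type B) = 1/2 per child.
P(none) = (1/2)^4 = 1/16; P(at least one) = 1 − 1/16 = 15/16.

15/16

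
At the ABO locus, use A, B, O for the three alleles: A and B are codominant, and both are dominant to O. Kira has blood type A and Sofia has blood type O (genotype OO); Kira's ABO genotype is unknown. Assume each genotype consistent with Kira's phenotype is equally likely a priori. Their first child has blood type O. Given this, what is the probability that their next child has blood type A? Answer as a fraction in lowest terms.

1/2

Possible genotypes: Kira ∈ {AA, AO}; Sofia ∈ {OO}.
Weight each parental genotype pair by prior × P(type-O child):
  AO × OO: posterior weight 1; P(next child type A) = 1/2.
Weighted sum = 1/2.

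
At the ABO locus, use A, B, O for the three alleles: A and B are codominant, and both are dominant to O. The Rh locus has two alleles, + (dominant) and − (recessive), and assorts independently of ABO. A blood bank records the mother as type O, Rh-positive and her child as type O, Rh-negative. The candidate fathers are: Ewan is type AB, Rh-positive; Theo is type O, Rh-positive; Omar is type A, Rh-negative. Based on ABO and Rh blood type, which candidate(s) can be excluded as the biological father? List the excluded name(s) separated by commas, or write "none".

A candidate is excluded only if no genotype consistent with his phenotype could produce a type O, Rh-negative child with a type O, Rh-positive mother.
Ewan (type AB, Rh+): no genotype consistent with that phenotype can produce a type-O Rh- child with a type-O mother.

Ewan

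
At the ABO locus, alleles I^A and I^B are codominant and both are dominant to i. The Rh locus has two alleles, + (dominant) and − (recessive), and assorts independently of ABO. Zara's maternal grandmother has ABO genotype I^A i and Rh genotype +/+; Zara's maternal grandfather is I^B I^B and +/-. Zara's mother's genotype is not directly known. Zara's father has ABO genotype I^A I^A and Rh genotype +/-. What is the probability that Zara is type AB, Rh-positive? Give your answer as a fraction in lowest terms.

7/16

Zara's mother's ABO genotype from I^A i × I^B I^B: 1/2 I^A I^B, 1/2 I^B i.
Crossing each possibility with the father I^A I^A and summing P(type AB): 1/2·1/2 + 1/2·1/2 = 1/2.
Similarly for Rh via the mother's Rh distribution: P(Rh+) = 7/8.
Independent loci: 1/2 × 7/8 = 7/16.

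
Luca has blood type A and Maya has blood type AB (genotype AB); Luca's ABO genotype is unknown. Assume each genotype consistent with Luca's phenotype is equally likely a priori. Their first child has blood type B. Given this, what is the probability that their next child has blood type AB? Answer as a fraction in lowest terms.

1/4

Possible genotypes: Luca ∈ {AA, AO}; Maya ∈ {AB}.
Weight each parental genotype pair by prior × P(type-B child):
  AO × AB: posterior weight 1; P(next child type AB) = 1/4.
Weighted sum = 1/4.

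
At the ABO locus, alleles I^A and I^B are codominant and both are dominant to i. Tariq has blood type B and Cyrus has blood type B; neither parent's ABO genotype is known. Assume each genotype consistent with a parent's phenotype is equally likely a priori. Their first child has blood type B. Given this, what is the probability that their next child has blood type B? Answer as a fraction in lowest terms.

19/20

Possible genotypes: Tariq ∈ {I^B I^B, I^B i}; Cyrus ∈ {I^B I^B, I^B i}.
Weight each parental genotype pair by prior × P(type-B child):
  I^B I^B × I^B I^B: posterior weight 4/15; P(next child type B) = 1.
  I^B I^B × I^B i: posterior weight 4/15; P(next child type B) = 1.
  I^B i × I^B I^B: posterior weight 4/15; P(next child type B) = 1.
  I^B i × I^B i: posterior weight 1/5; P(next child type B) = 3/4.
Weighted sum = 19/20.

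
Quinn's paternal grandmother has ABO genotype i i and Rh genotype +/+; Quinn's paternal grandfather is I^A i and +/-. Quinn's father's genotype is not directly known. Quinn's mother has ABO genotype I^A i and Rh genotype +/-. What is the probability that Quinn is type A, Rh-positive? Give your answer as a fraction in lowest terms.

35/64

Quinn's father's ABO genotype from i i × I^A i: 1/2 I^A i, 1/2 i i.
Crossing each possibility with the mother I^A i and summing P(type A): 1/2·3/4 + 1/2·1/2 = 5/8.
Similarly for Rh via the father's Rh distribution: P(Rh+) = 7/8.
Independent loci: 5/8 × 7/8 = 35/64.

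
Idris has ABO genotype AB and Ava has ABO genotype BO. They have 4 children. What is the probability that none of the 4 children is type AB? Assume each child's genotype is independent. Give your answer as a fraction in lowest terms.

81/256

ABO cross AB × BO → 1/4 A, 1/2 B, 1/4 AB.
So P(type AB) = 1/4 per child.
P(not type AB) = 3/4 for one child; (3/4)^4 = 81/256.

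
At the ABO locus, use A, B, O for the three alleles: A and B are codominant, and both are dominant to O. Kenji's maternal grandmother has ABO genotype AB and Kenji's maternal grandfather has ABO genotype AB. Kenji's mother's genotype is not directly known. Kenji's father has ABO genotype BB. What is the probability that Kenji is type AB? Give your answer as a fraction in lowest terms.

1/2

Kenji's mother's ABO genotype from AB × AB: 1/4 AA, 1/2 AB, 1/4 BB.
Crossing each possibility with the father BB and summing P(type AB): 1/4·1 + 1/2·1/2 + 1/4·0 = 1/2.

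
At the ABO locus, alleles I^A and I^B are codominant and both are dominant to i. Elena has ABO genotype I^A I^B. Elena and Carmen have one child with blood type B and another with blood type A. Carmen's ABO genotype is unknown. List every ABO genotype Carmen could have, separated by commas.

For each candidate genotype of Carmen, check whether crossing it with I^A I^B can produce every observed child phenotype.
  I^A I^A → possible child types {A, AB} ✗
  I^A I^B → possible child types {A, B, AB} ✓
  I^A i → possible child types {A, B, AB} ✓
  I^B I^B → possible child types {B, AB} ✗
  I^B i → possible child types {A, B, AB} ✓
  i i → possible child types {A, B} ✓

I^A I^B, I^A i, I^B i, i i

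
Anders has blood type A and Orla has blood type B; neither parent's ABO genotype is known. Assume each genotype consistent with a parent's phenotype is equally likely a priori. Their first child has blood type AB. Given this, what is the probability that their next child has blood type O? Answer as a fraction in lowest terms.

1/36

Possible genotypes: Anders ∈ {I^A I^A, I^A i}; Orla ∈ {I^B I^B, I^B i}.
Weight each parental genotype pair by prior × P(type-AB child):
  I^A I^A × I^B I^B: posterior weight 4/9; P(next child type O) = 0.
  I^A I^A × I^B i: posterior weight 2/9; P(next child type O) = 0.
  I^A i × I^B I^B: posterior weight 2/9; P(next child type O) = 0.
  I^A i × I^B i: posterior weight 1/9; P(next child type O) = 1/4.
Weighted sum = 1/36.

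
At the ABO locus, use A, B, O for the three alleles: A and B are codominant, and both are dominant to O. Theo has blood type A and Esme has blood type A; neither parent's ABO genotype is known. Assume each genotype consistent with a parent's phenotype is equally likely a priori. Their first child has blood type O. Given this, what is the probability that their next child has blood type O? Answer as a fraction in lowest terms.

Possible genotypes: Theo ∈ {AA, AO}; Esme ∈ {AA, AO}.
Weight each parental genotype pair by prior × P(type-O child):
  AO × AO: posterior weight 1; P(next child type O) = 1/4.
Weighted sum = 1/4.

1/4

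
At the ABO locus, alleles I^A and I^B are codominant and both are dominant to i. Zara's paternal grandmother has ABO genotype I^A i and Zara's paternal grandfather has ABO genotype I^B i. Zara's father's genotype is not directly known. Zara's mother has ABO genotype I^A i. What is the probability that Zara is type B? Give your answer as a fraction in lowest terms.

Zara's father's ABO genotype from I^A i × I^B i: 1/4 I^A I^B, 1/4 I^A i, 1/4 I^B i, 1/4 i i.
Crossing each possibility with the mother I^A i and summing P(type B): 1/4·1/4 + 1/4·0 + 1/4·1/4 + 1/4·0 = 1/8.

1/8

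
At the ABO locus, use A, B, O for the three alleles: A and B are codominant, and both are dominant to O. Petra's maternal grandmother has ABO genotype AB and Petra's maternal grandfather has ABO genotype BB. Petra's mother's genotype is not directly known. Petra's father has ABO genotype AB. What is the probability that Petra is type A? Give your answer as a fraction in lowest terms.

Petra's mother's ABO genotype from AB × BB: 1/2 AB, 1/2 BB.
Crossing each possibility with the father AB and summing P(type A): 1/2·1/4 + 1/2·0 = 1/8.

1/8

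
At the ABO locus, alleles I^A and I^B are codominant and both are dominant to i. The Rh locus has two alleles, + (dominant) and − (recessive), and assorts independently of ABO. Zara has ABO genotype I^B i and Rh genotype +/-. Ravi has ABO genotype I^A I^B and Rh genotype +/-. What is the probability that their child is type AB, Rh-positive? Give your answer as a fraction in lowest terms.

ABO cross I^B i × I^A I^B → offspring phenotypes: 1/4 A, 1/2 B, 1/4 AB.
Rh cross +/- × +/- → 3/4 Rh+, 1/4 Rh-.
Independent loci: P(type AB, Rh-positive) = 1/4 × 3/4 = 3/16.

3/16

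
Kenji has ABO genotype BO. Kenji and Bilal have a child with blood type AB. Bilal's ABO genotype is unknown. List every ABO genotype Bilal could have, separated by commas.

For each candidate genotype of Bilal, check whether crossing it with BO can produce every observed child phenotype.
  AA → possible child types {A, AB} ✓
  AB → possible child types {A, B, AB} ✓
  AO → possible child types {O, A, B, AB} ✓
  BB → possible child types {B} ✗
  BO → possible child types {O, B} ✗
  OO → possible child types {O, B} ✗

AA, AB, AO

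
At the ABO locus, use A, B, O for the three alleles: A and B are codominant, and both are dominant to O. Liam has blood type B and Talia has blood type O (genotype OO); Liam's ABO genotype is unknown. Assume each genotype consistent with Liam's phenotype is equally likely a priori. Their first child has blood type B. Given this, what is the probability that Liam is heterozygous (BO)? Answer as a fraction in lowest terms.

Possible genotypes: Liam ∈ {BB, BO}; Talia ∈ {OO}.
Weight each parental genotype pair by prior × P(type-B child):
  BB × OO: posterior weight 2/3.
  BO × OO: posterior weight 1/3.
Sum the posterior weight over pairs where Liam is BO: 1/3.

1/3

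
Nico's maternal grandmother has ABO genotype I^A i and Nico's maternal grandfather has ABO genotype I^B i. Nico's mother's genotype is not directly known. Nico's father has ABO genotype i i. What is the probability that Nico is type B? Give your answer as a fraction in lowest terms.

1/4

Nico's mother's ABO genotype from I^A i × I^B i: 1/4 I^A I^B, 1/4 I^A i, 1/4 I^B i, 1/4 i i.
Crossing each possibility with the father i i and summing P(type B): 1/4·1/2 + 1/4·0 + 1/4·1/2 + 1/4·0 = 1/4.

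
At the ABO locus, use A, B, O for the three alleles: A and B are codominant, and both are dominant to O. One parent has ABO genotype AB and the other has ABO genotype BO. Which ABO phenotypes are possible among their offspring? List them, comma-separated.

Gametes from AB × BO give offspring ABO genotypes AB, AO, BB, BO, i.e. phenotypes A, B, AB.

A, B, AB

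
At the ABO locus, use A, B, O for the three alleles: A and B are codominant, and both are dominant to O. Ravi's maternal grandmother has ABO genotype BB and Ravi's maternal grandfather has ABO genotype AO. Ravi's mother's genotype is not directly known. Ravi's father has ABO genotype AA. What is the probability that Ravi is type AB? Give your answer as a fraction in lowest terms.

Ravi's mother's ABO genotype from BB × AO: 1/2 AB, 1/2 BO.
Crossing each possibility with the father AA and summing P(type AB): 1/2·1/2 + 1/2·1/2 = 1/2.

1/2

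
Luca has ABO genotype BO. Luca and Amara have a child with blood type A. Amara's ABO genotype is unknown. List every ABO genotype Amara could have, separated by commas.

For each candidate genotype of Amara, check whether crossing it with BO can produce every observed child phenotype.
  AA → possible child types {A, AB} ✓
  AB → possible child types {A, B, AB} ✓
  AO → possible child types {O, A, B, AB} ✓
  BB → possible child types {B} ✗
  BO → possible child types {O, B} ✗
  OO → possible child types {O, B} ✗

AA, AB, AO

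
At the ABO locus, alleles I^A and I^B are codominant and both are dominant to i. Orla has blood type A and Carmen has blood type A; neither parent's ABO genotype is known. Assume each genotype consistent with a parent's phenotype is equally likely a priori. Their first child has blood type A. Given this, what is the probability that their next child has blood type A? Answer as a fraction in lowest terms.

Possible genotypes: Orla ∈ {I^A I^A, I^A i}; Carmen ∈ {I^A I^A, I^A i}.
Weight each parental genotype pair by prior × P(type-A child):
  I^A I^A × I^A I^A: posterior weight 4/15; P(next child type A) = 1.
  I^A I^A × I^A i: posterior weight 4/15; P(next child type A) = 1.
  I^A i × I^A I^A: posterior weight 4/15; P(next child type A) = 1.
  I^A i × I^A i: posterior weight 1/5; P(next child type A) = 3/4.
Weighted sum = 19/20.

19/20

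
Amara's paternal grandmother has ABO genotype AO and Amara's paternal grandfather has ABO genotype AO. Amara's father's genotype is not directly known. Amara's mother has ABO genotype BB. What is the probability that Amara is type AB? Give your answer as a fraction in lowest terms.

1/2

Amara's father's ABO genotype from AO × AO: 1/4 AA, 1/2 AO, 1/4 OO.
Crossing each possibility with the mother BB and summing P(type AB): 1/4·1 + 1/2·1/2 + 1/4·0 = 1/2.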